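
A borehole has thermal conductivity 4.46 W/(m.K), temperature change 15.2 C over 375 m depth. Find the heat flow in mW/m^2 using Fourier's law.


q = k * dT / dz * 1000
= 4.46 * 15.2 / 375 * 1000
= 0.180779 * 1000
= 180.7787 mW/m^2

180.7787


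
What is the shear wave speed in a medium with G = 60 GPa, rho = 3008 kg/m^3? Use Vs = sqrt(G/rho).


Convert G to Pa: G = 60e9 Pa
Compute G/rho = 60e9 / 3008 = 19946808.5106
Vs = sqrt(19946808.5106) = 4466.19 m/s

4466.19


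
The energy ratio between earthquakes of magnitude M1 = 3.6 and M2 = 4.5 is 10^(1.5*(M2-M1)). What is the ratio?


M2 - M1 = 4.5 - 3.6 = 0.9
1.5 * 0.9 = 1.35
ratio = 10^1.35 = 22.39

22.39


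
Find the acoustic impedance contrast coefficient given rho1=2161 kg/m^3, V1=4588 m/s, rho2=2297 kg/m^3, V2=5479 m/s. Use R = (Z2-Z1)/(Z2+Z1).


Z1 = 2161 * 4588 = 9914668
Z2 = 2297 * 5479 = 12585263
R = (12585263 - 9914668) / (12585263 + 9914668) = 2670595 / 22499931 = 0.1187

0.1187


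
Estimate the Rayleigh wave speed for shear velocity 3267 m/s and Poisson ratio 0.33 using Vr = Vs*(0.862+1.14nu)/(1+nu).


Numerator factor = 0.862 + 1.14*0.33 = 1.2382
Denominator = 1 + 0.33 = 1.33
Vr = 3267 * 1.2382 / 1.33 = 3041.5 m/s

3041.5


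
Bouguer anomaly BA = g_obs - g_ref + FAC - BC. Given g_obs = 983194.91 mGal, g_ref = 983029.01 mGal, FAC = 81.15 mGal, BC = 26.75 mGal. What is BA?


BA = g_obs - g_ref + FAC - BC
= 983194.91 - 983029.01 + 81.15 - 26.75
= 220.3 mGal

220.3


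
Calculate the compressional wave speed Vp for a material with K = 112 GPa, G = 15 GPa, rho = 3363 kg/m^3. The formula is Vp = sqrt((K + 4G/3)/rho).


First compute the effective modulus:
K + 4G/3 = 112e9 + 4*15e9/3 = 132000000000.0 Pa
Then divide by density:
132000000000.0 / 3363 = 39250669.0455 Pa/(kg/m^3)
Take the square root:
Vp = sqrt(39250669.0455) = 6265.04 m/s

6265.04


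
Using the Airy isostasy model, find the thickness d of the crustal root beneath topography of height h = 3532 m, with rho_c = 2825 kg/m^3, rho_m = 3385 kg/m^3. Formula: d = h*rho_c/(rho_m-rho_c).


rho_m - rho_c = 3385 - 2825 = 560
d = 3532 * 2825 / 560
= 9977900 / 560
= 17817.68 m

17817.68


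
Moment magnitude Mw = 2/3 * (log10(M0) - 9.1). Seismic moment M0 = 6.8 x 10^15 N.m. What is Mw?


log10(M0) = log10(6.8 x 10^15) = 15.8325
Mw = 2/3 * (15.8325 - 9.1)
= 2/3 * 6.7325
= 4.49

4.49


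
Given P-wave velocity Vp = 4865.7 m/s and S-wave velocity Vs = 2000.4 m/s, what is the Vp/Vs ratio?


Vp/Vs = 4865.7 / 2000.4
= 2.4324

2.4324


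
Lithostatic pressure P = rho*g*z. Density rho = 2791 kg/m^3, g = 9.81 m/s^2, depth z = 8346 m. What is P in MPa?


P = rho * g * z / 1e6
= 2791 * 9.81 * 8346 / 1e6
= 228511059.66 / 1e6
= 228.5111 MPa

228.5111


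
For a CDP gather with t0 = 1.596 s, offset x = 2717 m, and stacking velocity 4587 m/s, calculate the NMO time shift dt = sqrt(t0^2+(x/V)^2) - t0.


x/Vnmo = 2717/4587 = 0.592326
(x/Vnmo)^2 = 0.35085
t0^2 = 2.547216
sqrt(2.547216 + 0.35085) = 1.702371
dt = 1.702371 - 1.596 = 0.106371

0.106371


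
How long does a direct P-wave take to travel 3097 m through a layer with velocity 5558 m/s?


t = x / V
= 3097 / 5558
= 0.5572 s

0.5572


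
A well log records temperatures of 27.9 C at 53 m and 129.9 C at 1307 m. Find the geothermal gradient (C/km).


dT = 129.9 - 27.9 = 102.0 C
dz = 1307 - 53 = 1254 m
gradient = dT/dz * 1000 = 102.0/1254 * 1000 = 81.3397 C/km

81.3397


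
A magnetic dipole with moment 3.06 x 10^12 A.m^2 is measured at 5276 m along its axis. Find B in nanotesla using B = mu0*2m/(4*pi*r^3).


m = 3.06 x 10^12 = 3060000000000 A.m^2
2m = 6120000000000 A.m^2
r^3 = 5276^3 = 146863664576
B = (4pi*10^-7) * 6120000000000 / (4*pi * 146863664576) * 1e9
= 7690618.815988 / 1845543238844.95 * 1e9
= 4167.1301 nT

4167.1301


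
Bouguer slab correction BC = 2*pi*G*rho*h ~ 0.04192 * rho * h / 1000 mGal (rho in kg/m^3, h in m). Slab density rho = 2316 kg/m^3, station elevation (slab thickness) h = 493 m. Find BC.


BC = 0.04192 * rho * h / 1000
= 0.04192 * 2316 * 493 / 1000
= 47.8638 mGal

47.8638


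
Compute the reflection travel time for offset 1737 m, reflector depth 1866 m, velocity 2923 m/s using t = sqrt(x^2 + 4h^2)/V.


x^2 + 4h^2 = 1737^2 + 4*1866^2 = 3017169 + 13927824 = 16944993
sqrt(16944993) = 4116.4296
t = 4116.4296 / 2923 = 1.4083 s

1.4083


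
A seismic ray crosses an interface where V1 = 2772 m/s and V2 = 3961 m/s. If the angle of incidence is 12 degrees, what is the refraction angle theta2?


sin(theta1) = sin(12 deg) = 0.207912
sin(theta2) = V2/V1 * sin(theta1) = 3961/2772 * 0.207912 = 0.297092
theta2 = arcsin(0.297092) = 17.283 degrees

17.283


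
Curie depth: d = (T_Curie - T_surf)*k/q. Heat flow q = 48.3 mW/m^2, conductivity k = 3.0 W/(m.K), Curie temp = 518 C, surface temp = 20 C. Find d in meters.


T_Curie - T_surf = 518 - 20 = 498 C
Convert q to W/m^2: 48.3 mW/m^2 = 0.0483 W/m^2
d = 498 * 3.0 / 0.0483 = 30931.68 m

30931.68


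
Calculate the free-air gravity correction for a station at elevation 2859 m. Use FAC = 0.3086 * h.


FAC = 0.3086 * h
= 0.3086 * 2859
= 882.2874 mGal

882.2874


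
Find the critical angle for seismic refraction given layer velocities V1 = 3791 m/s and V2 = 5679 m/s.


V1/V2 = 3791/5679 = 0.667547
theta_c = arcsin(0.667547) = 41.878 degrees

41.878


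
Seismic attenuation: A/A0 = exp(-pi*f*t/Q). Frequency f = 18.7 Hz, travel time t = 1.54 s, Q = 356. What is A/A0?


pi*f*t/Q = pi*18.7*1.54/356 = 0.254134
A/A0 = exp(-0.254134) = 0.775588

0.775588


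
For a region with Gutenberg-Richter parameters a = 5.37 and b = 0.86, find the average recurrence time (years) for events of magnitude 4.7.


log10(N) = 5.37 - 0.86*4.7 = 1.328
N = 10^1.328 = 21.28139
T = 1/N = 1/21.28139 = 0.047 years

0.047


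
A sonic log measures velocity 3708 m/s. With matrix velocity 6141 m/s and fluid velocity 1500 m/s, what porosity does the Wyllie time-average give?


1/V - 1/Vm = 1/3708 - 1/6141 = 0.00010685
1/Vf - 1/Vm = 1/1500 - 1/6141 = 0.00050383
phi = 0.00010685 / 0.00050383 = 0.2121

0.2121


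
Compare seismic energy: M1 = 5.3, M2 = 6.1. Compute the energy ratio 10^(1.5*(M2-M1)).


M2 - M1 = 6.1 - 5.3 = 0.8
1.5 * 0.8 = 1.2
ratio = 10^1.2 = 15.85

15.85


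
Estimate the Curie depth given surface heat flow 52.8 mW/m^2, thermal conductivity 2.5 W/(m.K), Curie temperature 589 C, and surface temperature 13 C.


T_Curie - T_surf = 589 - 13 = 576 C
Convert q to W/m^2: 52.8 mW/m^2 = 0.0528 W/m^2
d = 576 * 2.5 / 0.0528 = 27272.73 m

27272.73


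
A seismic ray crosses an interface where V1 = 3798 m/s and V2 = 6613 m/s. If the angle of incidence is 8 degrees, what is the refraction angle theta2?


sin(theta1) = sin(8 deg) = 0.139173
sin(theta2) = V2/V1 * sin(theta1) = 6613/3798 * 0.139173 = 0.242325
theta2 = arcsin(0.242325) = 14.0238 degrees

14.0238


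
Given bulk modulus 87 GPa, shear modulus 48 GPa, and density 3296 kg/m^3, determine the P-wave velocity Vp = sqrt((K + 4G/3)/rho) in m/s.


First compute the effective modulus:
K + 4G/3 = 87e9 + 4*48e9/3 = 151000000000.0 Pa
Then divide by density:
151000000000.0 / 3296 = 45813106.7961 Pa/(kg/m^3)
Take the square root:
Vp = sqrt(45813106.7961) = 6768.54 m/s

6768.54


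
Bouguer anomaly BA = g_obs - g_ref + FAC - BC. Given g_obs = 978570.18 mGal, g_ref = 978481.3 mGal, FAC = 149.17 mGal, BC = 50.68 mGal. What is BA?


BA = g_obs - g_ref + FAC - BC
= 978570.18 - 978481.3 + 149.17 - 50.68
= 187.37 mGal

187.37


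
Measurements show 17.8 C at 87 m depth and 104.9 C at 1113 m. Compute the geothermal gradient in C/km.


dT = 104.9 - 17.8 = 87.1 C
dz = 1113 - 87 = 1026 m
gradient = dT/dz * 1000 = 87.1/1026 * 1000 = 84.8928 C/km

84.8928


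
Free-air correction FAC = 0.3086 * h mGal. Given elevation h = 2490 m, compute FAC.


FAC = 0.3086 * h
= 0.3086 * 2490
= 768.414 mGal

768.414


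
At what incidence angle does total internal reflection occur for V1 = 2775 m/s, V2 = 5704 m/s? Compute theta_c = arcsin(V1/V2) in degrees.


V1/V2 = 2775/5704 = 0.486501
theta_c = arcsin(0.486501) = 29.1108 degrees

29.1108


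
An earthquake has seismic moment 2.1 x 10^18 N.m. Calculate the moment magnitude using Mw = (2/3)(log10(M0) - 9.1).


log10(M0) = log10(2.1 x 10^18) = 18.3222
Mw = 2/3 * (18.3222 - 9.1)
= 2/3 * 9.2222
= 6.15

6.15


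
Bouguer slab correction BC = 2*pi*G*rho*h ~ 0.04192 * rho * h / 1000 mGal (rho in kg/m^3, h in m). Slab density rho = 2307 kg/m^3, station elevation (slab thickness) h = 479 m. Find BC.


BC = 0.04192 * rho * h / 1000
= 0.04192 * 2307 * 479 / 1000
= 46.3238 mGal

46.3238


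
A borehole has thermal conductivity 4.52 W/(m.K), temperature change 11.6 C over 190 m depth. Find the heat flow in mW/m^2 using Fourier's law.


q = k * dT / dz * 1000
= 4.52 * 11.6 / 190 * 1000
= 0.275958 * 1000
= 275.9579 mW/m^2

275.9579


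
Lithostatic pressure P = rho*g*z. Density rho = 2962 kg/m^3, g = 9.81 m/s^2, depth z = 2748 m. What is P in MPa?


P = rho * g * z / 1e6
= 2962 * 9.81 * 2748 / 1e6
= 79849240.56 / 1e6
= 79.8492 MPa

79.8492


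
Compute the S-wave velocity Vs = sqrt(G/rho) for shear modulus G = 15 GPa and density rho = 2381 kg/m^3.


Convert G to Pa: G = 15e9 Pa
Compute G/rho = 15e9 / 2381 = 6299874.0025
Vs = sqrt(6299874.0025) = 2509.95 m/s

2509.95


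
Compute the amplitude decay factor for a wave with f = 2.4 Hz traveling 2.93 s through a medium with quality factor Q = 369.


pi*f*t/Q = pi*2.4*2.93/369 = 0.059869
A/A0 = exp(-0.059869) = 0.941888

0.941888


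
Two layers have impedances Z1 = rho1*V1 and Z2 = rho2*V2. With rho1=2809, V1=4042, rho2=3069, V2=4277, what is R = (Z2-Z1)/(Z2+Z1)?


Z1 = 2809 * 4042 = 11353978
Z2 = 3069 * 4277 = 13126113
R = (13126113 - 11353978) / (13126113 + 11353978) = 1772135 / 24480091 = 0.0724

0.0724


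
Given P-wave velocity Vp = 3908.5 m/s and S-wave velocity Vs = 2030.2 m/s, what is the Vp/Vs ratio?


Vp/Vs = 3908.5 / 2030.2
= 1.9252

1.9252


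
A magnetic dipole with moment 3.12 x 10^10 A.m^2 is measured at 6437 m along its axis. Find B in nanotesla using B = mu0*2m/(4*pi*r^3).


m = 3.12 x 10^10 = 31200000000 A.m^2
2m = 62400000000 A.m^2
r^3 = 6437^3 = 266716895453
B = (4pi*10^-7) * 62400000000 / (4*pi * 266716895453) * 1e9
= 78414.152634 / 3351663357373.69 * 1e9
= 23.3956 nT

23.3956


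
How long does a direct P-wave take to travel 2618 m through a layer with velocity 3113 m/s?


t = x / V
= 2618 / 3113
= 0.841 s

0.841


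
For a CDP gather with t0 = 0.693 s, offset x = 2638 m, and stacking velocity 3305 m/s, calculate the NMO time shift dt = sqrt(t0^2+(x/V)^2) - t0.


x/Vnmo = 2638/3305 = 0.798185
(x/Vnmo)^2 = 0.637099
t0^2 = 0.480249
sqrt(0.480249 + 0.637099) = 1.057047
dt = 1.057047 - 0.693 = 0.364047

0.364047


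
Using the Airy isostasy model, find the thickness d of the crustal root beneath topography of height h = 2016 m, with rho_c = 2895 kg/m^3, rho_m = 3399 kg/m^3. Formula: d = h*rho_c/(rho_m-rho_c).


rho_m - rho_c = 3399 - 2895 = 504
d = 2016 * 2895 / 504
= 5836320 / 504
= 11580.0 m

11580.0


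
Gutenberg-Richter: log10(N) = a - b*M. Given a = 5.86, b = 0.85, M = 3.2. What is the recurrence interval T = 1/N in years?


log10(N) = 5.86 - 0.85*3.2 = 3.14
N = 10^3.14 = 1380.384265
T = 1/N = 1/1380.384265 = 0.0007 years

7.000000e-04


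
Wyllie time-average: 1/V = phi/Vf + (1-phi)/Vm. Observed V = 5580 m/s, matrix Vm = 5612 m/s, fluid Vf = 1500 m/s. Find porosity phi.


1/V - 1/Vm = 1/5580 - 1/5612 = 1.02e-06
1/Vf - 1/Vm = 1/1500 - 1/5612 = 0.00048848
phi = 1.02e-06 / 0.00048848 = 0.0021

0.0021


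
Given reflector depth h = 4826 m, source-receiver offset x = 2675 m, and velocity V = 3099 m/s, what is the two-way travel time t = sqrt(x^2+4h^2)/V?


x^2 + 4h^2 = 2675^2 + 4*4826^2 = 7155625 + 93161104 = 100316729
sqrt(100316729) = 10015.8239
t = 10015.8239 / 3099 = 3.232 s

3.232


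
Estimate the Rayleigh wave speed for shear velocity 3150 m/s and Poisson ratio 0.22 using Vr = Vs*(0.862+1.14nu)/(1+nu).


Numerator factor = 0.862 + 1.14*0.22 = 1.1128
Denominator = 1 + 0.22 = 1.22
Vr = 3150 * 1.1128 / 1.22 = 2873.21 m/s

2873.21


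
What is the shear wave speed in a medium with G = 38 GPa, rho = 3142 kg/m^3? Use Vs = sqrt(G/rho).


Convert G to Pa: G = 38e9 Pa
Compute G/rho = 38e9 / 3142 = 12094207.5111
Vs = sqrt(12094207.5111) = 3477.67 m/s

3477.67


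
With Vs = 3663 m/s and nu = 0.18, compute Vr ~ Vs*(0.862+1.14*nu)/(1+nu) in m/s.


Numerator factor = 0.862 + 1.14*0.18 = 1.0672
Denominator = 1 + 0.18 = 1.18
Vr = 3663 * 1.0672 / 1.18 = 3312.84 m/s

3312.84


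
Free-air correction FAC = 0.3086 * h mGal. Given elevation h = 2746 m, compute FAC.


FAC = 0.3086 * h
= 0.3086 * 2746
= 847.4156 mGal

847.4156


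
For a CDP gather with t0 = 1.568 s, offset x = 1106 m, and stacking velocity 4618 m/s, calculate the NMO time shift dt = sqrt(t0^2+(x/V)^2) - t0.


x/Vnmo = 1106/4618 = 0.239498
(x/Vnmo)^2 = 0.057359
t0^2 = 2.458624
sqrt(2.458624 + 0.057359) = 1.586185
dt = 1.586185 - 1.568 = 0.018185

0.018185


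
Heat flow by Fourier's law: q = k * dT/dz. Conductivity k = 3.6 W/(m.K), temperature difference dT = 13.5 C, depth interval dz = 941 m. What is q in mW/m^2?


q = k * dT / dz * 1000
= 3.6 * 13.5 / 941 * 1000
= 0.051647 * 1000
= 51.6472 mW/m^2

51.6472


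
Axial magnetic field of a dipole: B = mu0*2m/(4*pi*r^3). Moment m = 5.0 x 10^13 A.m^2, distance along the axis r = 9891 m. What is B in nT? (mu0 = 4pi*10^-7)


m = 5.0 x 10^13 = 50000000000000 A.m^2
2m = 100000000000000 A.m^2
r^3 = 9891^3 = 967655134971
B = (4pi*10^-7) * 100000000000000 / (4*pi * 967655134971) * 1e9
= 125663706.143592 / 12159913052933.33 * 1e9
= 10334.2603 nT

10334.2603


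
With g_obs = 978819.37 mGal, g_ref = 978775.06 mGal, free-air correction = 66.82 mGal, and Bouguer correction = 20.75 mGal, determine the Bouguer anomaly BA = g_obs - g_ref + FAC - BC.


BA = g_obs - g_ref + FAC - BC
= 978819.37 - 978775.06 + 66.82 - 20.75
= 90.38 mGal

90.38


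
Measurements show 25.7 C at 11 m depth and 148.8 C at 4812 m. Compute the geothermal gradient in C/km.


dT = 148.8 - 25.7 = 123.1 C
dz = 4812 - 11 = 4801 m
gradient = dT/dz * 1000 = 123.1/4801 * 1000 = 25.6405 C/km

25.6405


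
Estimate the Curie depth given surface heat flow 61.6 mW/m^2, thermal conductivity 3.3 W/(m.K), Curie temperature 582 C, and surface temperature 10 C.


T_Curie - T_surf = 582 - 10 = 572 C
Convert q to W/m^2: 61.6 mW/m^2 = 0.0616 W/m^2
d = 572 * 3.3 / 0.0616 = 30642.86 m

30642.86


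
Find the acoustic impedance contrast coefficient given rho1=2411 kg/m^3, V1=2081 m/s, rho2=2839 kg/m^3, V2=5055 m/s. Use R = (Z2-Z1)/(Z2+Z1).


Z1 = 2411 * 2081 = 5017291
Z2 = 2839 * 5055 = 14351145
R = (14351145 - 5017291) / (14351145 + 5017291) = 9333854 / 19368436 = 0.4819

0.4819


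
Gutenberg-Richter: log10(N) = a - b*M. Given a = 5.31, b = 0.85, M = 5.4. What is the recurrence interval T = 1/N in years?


log10(N) = 5.31 - 0.85*5.4 = 0.72
N = 10^0.72 = 5.248075
T = 1/N = 1/5.248075 = 0.1905 years

0.1905


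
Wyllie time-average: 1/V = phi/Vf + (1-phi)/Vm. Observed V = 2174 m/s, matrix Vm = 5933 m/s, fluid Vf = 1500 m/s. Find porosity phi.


1/V - 1/Vm = 1/2174 - 1/5933 = 0.00029143
1/Vf - 1/Vm = 1/1500 - 1/5933 = 0.00049812
phi = 0.00029143 / 0.00049812 = 0.5851

0.5851


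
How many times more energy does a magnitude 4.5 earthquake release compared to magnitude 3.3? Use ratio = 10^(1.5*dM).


M2 - M1 = 4.5 - 3.3 = 1.2
1.5 * 1.2 = 1.8
ratio = 10^1.8 = 63.1

63.1


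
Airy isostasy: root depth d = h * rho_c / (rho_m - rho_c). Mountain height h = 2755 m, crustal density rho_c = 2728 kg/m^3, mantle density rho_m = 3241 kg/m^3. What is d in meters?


rho_m - rho_c = 3241 - 2728 = 513
d = 2755 * 2728 / 513
= 7515640 / 513
= 14650.37 m

14650.37


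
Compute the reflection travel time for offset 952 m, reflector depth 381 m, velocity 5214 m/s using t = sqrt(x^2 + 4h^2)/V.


x^2 + 4h^2 = 952^2 + 4*381^2 = 906304 + 580644 = 1486948
sqrt(1486948) = 1219.4048
t = 1219.4048 / 5214 = 0.2339 s

0.2339


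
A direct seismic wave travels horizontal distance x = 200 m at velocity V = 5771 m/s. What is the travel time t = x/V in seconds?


t = x / V
= 200 / 5771
= 0.0347 s

0.0347


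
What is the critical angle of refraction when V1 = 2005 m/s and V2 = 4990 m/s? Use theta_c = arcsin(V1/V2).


V1/V2 = 2005/4990 = 0.401804
theta_c = arcsin(0.401804) = 23.691 degrees

23.691


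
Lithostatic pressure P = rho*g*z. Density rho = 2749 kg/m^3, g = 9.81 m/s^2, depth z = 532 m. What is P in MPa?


P = rho * g * z / 1e6
= 2749 * 9.81 * 532 / 1e6
= 14346811.08 / 1e6
= 14.3468 MPa

14.3468


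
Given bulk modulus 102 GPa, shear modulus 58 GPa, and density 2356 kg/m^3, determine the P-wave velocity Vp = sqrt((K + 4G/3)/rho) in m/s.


First compute the effective modulus:
K + 4G/3 = 102e9 + 4*58e9/3 = 179333333333.33 Pa
Then divide by density:
179333333333.33 / 2356 = 76117713.6389 Pa/(kg/m^3)
Take the square root:
Vp = sqrt(76117713.6389) = 8724.55 m/s

8724.55


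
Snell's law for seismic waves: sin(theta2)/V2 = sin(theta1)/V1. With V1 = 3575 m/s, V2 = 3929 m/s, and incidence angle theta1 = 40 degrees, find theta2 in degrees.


sin(theta1) = sin(40 deg) = 0.642788
sin(theta2) = V2/V1 * sin(theta1) = 3929/3575 * 0.642788 = 0.706437
theta2 = arcsin(0.706437) = 44.9458 degrees

44.9458


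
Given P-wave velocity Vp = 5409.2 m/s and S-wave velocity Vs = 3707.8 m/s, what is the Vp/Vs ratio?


Vp/Vs = 5409.2 / 3707.8
= 1.4589

1.4589


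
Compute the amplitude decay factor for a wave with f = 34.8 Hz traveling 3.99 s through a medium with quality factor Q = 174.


pi*f*t/Q = pi*34.8*3.99/174 = 2.506991
A/A0 = exp(-2.506991) = 0.081513

0.081513


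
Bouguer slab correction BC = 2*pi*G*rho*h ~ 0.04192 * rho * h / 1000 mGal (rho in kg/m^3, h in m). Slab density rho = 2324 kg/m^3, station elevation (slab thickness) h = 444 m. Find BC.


BC = 0.04192 * rho * h / 1000
= 0.04192 * 2324 * 444 / 1000
= 43.2554 mGal

43.2554


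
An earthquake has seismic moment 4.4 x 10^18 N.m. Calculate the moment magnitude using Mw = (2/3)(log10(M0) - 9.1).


log10(M0) = log10(4.4 x 10^18) = 18.6435
Mw = 2/3 * (18.6435 - 9.1)
= 2/3 * 9.5435
= 6.36

6.36


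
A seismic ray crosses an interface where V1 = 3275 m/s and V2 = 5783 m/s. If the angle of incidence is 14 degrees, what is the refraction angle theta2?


sin(theta1) = sin(14 deg) = 0.241922
sin(theta2) = V2/V1 * sin(theta1) = 5783/3275 * 0.241922 = 0.427186
theta2 = arcsin(0.427186) = 25.2891 degrees

25.2891


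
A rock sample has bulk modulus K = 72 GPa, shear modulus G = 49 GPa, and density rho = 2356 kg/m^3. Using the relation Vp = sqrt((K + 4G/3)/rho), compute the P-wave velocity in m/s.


First compute the effective modulus:
K + 4G/3 = 72e9 + 4*49e9/3 = 137333333333.33 Pa
Then divide by density:
137333333333.33 / 2356 = 58290888.5116 Pa/(kg/m^3)
Take the square root:
Vp = sqrt(58290888.5116) = 7634.85 m/s

7634.85


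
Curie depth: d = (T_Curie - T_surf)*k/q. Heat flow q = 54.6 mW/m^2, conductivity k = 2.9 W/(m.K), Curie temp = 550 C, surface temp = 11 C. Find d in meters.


T_Curie - T_surf = 550 - 11 = 539 C
Convert q to W/m^2: 54.6 mW/m^2 = 0.0546 W/m^2
d = 539 * 2.9 / 0.0546 = 28628.21 m

28628.21


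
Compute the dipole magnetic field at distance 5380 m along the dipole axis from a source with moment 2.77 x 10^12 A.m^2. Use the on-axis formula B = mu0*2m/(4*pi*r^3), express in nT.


m = 2.77 x 10^12 = 2770000000000 A.m^2
2m = 5540000000000 A.m^2
r^3 = 5380^3 = 155720872000
B = (4pi*10^-7) * 5540000000000 / (4*pi * 155720872000) * 1e9
= 6961769.320355 / 1956846189943.19 * 1e9
= 3557.6477 nT

3557.6477


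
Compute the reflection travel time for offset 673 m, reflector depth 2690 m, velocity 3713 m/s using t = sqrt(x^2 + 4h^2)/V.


x^2 + 4h^2 = 673^2 + 4*2690^2 = 452929 + 28944400 = 29397329
sqrt(29397329) = 5421.9304
t = 5421.9304 / 3713 = 1.4603 s

1.4603


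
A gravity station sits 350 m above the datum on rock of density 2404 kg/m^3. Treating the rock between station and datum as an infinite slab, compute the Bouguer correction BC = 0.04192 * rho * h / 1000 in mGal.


BC = 0.04192 * rho * h / 1000
= 0.04192 * 2404 * 350 / 1000
= 35.2715 mGal

35.2715


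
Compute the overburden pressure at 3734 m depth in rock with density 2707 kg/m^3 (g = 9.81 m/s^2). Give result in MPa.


P = rho * g * z / 1e6
= 2707 * 9.81 * 3734 / 1e6
= 99158871.78 / 1e6
= 99.1589 MPa

99.1589


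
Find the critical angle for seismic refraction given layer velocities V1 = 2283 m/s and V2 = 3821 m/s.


V1/V2 = 2283/3821 = 0.597488
theta_c = arcsin(0.597488) = 36.6902 degrees

36.6902


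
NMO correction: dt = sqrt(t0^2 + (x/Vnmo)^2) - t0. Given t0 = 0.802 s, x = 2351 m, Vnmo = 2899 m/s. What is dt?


x/Vnmo = 2351/2899 = 0.810969
(x/Vnmo)^2 = 0.657671
t0^2 = 0.643204
sqrt(0.643204 + 0.657671) = 1.140559
dt = 1.140559 - 0.802 = 0.338559

0.338559


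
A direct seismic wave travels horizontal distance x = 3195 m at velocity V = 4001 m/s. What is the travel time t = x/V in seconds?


t = x / V
= 3195 / 4001
= 0.7986 s

0.7986


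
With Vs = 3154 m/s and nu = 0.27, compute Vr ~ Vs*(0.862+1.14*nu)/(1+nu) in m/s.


Numerator factor = 0.862 + 1.14*0.27 = 1.1698
Denominator = 1 + 0.27 = 1.27
Vr = 3154 * 1.1698 / 1.27 = 2905.16 m/s

2905.16


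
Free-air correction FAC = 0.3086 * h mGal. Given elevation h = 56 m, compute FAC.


FAC = 0.3086 * h
= 0.3086 * 56
= 17.2816 mGal

17.2816


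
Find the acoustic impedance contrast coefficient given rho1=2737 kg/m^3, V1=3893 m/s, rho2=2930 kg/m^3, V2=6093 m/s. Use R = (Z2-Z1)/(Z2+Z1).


Z1 = 2737 * 3893 = 10655141
Z2 = 2930 * 6093 = 17852490
R = (17852490 - 10655141) / (17852490 + 10655141) = 7197349 / 28507631 = 0.2525

0.2525


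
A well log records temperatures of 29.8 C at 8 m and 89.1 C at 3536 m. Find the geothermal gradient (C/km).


dT = 89.1 - 29.8 = 59.3 C
dz = 3536 - 8 = 3528 m
gradient = dT/dz * 1000 = 59.3/3528 * 1000 = 16.8084 C/km

16.8084


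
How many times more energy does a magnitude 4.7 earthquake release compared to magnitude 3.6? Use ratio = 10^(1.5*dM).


M2 - M1 = 4.7 - 3.6 = 1.1
1.5 * 1.1 = 1.65
ratio = 10^1.65 = 44.67

44.67


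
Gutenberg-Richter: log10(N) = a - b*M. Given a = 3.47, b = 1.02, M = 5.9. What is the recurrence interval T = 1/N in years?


log10(N) = 3.47 - 1.02*5.9 = -2.548
N = 10^-2.548 = 0.002831
T = 1/N = 1/0.002831 = 353.1832 years

353.1832


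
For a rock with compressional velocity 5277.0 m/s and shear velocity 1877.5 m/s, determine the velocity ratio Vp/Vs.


Vp/Vs = 5277.0 / 1877.5
= 2.8107

2.8107


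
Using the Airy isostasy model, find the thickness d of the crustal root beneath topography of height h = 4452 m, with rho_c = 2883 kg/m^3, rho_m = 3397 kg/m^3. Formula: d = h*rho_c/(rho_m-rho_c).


rho_m - rho_c = 3397 - 2883 = 514
d = 4452 * 2883 / 514
= 12835116 / 514
= 24971.04 m

24971.04


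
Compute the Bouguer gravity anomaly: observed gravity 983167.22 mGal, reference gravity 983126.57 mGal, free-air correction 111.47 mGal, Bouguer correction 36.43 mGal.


BA = g_obs - g_ref + FAC - BC
= 983167.22 - 983126.57 + 111.47 - 36.43
= 115.69 mGal

115.69


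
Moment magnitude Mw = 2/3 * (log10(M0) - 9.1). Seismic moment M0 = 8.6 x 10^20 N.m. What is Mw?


log10(M0) = log10(8.6 x 10^20) = 20.9345
Mw = 2/3 * (20.9345 - 9.1)
= 2/3 * 11.8345
= 7.89

7.89


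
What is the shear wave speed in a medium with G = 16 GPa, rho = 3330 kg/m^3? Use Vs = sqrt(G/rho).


Convert G to Pa: G = 16e9 Pa
Compute G/rho = 16e9 / 3330 = 4804804.8048
Vs = sqrt(4804804.8048) = 2191.99 m/s

2191.99


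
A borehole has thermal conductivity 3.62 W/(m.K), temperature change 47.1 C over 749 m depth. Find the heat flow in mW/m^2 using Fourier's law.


q = k * dT / dz * 1000
= 3.62 * 47.1 / 749 * 1000
= 0.22764 * 1000
= 227.6395 mW/m^2

227.6395


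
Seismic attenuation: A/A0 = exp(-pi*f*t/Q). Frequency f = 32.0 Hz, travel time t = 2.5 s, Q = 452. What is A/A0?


pi*f*t/Q = pi*32.0*2.5/452 = 0.556034
A/A0 = exp(-0.556034) = 0.573479

0.573479


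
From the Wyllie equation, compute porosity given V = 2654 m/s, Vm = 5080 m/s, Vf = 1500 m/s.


1/V - 1/Vm = 1/2654 - 1/5080 = 0.00017994
1/Vf - 1/Vm = 1/1500 - 1/5080 = 0.00046982
phi = 0.00017994 / 0.00046982 = 0.383

0.383


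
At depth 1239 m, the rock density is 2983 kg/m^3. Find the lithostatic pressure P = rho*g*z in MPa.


P = rho * g * z / 1e6
= 2983 * 9.81 * 1239 / 1e6
= 36257141.97 / 1e6
= 36.2571 MPa

36.2571


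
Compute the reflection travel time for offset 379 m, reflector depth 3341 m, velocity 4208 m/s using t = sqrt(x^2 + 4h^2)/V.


x^2 + 4h^2 = 379^2 + 4*3341^2 = 143641 + 44649124 = 44792765
sqrt(44792765) = 6692.7397
t = 6692.7397 / 4208 = 1.5905 s

1.5905


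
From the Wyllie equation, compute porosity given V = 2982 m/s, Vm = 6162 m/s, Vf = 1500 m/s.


1/V - 1/Vm = 1/2982 - 1/6162 = 0.00017306
1/Vf - 1/Vm = 1/1500 - 1/6162 = 0.00050438
phi = 0.00017306 / 0.00050438 = 0.3431

0.3431


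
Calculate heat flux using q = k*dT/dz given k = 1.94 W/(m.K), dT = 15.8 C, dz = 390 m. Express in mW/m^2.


q = k * dT / dz * 1000
= 1.94 * 15.8 / 390 * 1000
= 0.078595 * 1000
= 78.5949 mW/m^2

78.5949


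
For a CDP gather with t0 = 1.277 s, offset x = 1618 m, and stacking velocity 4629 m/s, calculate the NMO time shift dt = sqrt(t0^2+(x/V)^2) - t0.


x/Vnmo = 1618/4629 = 0.349536
(x/Vnmo)^2 = 0.122175
t0^2 = 1.630729
sqrt(1.630729 + 0.122175) = 1.323973
dt = 1.323973 - 1.277 = 0.046973

0.046973


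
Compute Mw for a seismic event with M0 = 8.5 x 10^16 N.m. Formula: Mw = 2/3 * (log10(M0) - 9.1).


log10(M0) = log10(8.5 x 10^16) = 16.9294
Mw = 2/3 * (16.9294 - 9.1)
= 2/3 * 7.8294
= 5.22

5.22


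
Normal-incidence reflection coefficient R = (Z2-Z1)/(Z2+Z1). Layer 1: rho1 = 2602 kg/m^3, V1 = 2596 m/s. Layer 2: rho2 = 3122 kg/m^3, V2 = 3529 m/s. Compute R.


Z1 = 2602 * 2596 = 6754792
Z2 = 3122 * 3529 = 11017538
R = (11017538 - 6754792) / (11017538 + 6754792) = 4262746 / 17772330 = 0.2399

0.2399


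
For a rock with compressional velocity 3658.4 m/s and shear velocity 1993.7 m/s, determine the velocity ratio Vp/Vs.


Vp/Vs = 3658.4 / 1993.7
= 1.835

1.835


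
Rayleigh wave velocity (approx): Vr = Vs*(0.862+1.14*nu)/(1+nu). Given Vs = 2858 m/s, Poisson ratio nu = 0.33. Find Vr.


Numerator factor = 0.862 + 1.14*0.33 = 1.2382
Denominator = 1 + 0.33 = 1.33
Vr = 2858 * 1.2382 / 1.33 = 2660.73 m/s

2660.73


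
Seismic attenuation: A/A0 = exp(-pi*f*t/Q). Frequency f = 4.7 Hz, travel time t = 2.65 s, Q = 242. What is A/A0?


pi*f*t/Q = pi*4.7*2.65/242 = 0.161688
A/A0 = exp(-0.161688) = 0.850706

0.850706


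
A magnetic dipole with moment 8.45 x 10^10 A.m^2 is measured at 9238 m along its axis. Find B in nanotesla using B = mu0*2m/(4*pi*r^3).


m = 8.45 x 10^10 = 84500000000 A.m^2
2m = 169000000000 A.m^2
r^3 = 9238^3 = 788376869272
B = (4pi*10^-7) * 169000000000 / (4*pi * 788376869272) * 1e9
= 212371.663383 / 9907035923060.14 * 1e9
= 21.4364 nT

21.4364


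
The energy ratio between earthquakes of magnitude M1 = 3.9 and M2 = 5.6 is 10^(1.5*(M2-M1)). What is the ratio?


M2 - M1 = 5.6 - 3.9 = 1.7
1.5 * 1.7 = 2.55
ratio = 10^2.55 = 354.81

354.81


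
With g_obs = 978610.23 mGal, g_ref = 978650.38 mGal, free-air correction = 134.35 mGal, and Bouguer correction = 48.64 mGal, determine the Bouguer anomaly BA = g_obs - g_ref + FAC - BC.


BA = g_obs - g_ref + FAC - BC
= 978610.23 - 978650.38 + 134.35 - 48.64
= 45.56 mGal

45.56


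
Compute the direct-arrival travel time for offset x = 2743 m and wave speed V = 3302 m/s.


t = x / V
= 2743 / 3302
= 0.8307 s

0.8307


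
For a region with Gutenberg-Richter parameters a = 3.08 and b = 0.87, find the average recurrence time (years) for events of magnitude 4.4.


log10(N) = 3.08 - 0.87*4.4 = -0.748
N = 10^-0.748 = 0.178649
T = 1/N = 1/0.178649 = 5.5976 years

5.5976


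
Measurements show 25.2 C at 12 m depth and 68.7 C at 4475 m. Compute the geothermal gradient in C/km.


dT = 68.7 - 25.2 = 43.5 C
dz = 4475 - 12 = 4463 m
gradient = dT/dz * 1000 = 43.5/4463 * 1000 = 9.7468 C/km

9.7468


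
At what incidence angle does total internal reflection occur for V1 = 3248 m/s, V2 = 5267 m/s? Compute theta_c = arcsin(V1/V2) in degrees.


V1/V2 = 3248/5267 = 0.61667
theta_c = arcsin(0.61667) = 38.0734 degrees

38.0734


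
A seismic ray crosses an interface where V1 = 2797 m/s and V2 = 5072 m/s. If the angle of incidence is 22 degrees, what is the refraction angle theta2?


sin(theta1) = sin(22 deg) = 0.374607
sin(theta2) = V2/V1 * sin(theta1) = 5072/2797 * 0.374607 = 0.679301
theta2 = arcsin(0.679301) = 42.789 degrees

42.789


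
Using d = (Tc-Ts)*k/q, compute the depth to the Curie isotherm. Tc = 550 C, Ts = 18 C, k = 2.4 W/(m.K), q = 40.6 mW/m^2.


T_Curie - T_surf = 550 - 18 = 532 C
Convert q to W/m^2: 40.6 mW/m^2 = 0.0406 W/m^2
d = 532 * 2.4 / 0.0406 = 31448.28 m

31448.28


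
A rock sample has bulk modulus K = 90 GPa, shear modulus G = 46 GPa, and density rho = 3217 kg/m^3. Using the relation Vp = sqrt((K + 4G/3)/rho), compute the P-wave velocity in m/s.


First compute the effective modulus:
K + 4G/3 = 90e9 + 4*46e9/3 = 151333333333.33 Pa
Then divide by density:
151333333333.33 / 3217 = 47041757.3308 Pa/(kg/m^3)
Take the square root:
Vp = sqrt(47041757.3308) = 6858.7 m/s

6858.7


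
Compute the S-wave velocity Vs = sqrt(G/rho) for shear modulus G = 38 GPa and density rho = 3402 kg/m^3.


Convert G to Pa: G = 38e9 Pa
Compute G/rho = 38e9 / 3402 = 11169900.0588
Vs = sqrt(11169900.0588) = 3342.14 m/s

3342.14


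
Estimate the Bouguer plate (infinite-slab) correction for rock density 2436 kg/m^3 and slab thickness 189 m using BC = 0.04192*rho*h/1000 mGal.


BC = 0.04192 * rho * h / 1000
= 0.04192 * 2436 * 189 / 1000
= 19.3001 mGal

19.3001


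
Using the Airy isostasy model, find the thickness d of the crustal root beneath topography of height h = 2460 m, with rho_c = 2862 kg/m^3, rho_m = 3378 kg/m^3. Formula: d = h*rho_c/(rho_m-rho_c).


rho_m - rho_c = 3378 - 2862 = 516
d = 2460 * 2862 / 516
= 7040520 / 516
= 13644.42 m

13644.42


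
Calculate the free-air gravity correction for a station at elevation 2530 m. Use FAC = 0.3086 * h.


FAC = 0.3086 * h
= 0.3086 * 2530
= 780.758 mGal

780.758


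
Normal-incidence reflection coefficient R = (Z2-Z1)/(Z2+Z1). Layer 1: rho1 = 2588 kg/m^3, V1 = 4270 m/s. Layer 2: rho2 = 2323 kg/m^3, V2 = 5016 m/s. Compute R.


Z1 = 2588 * 4270 = 11050760
Z2 = 2323 * 5016 = 11652168
R = (11652168 - 11050760) / (11652168 + 11050760) = 601408 / 22702928 = 0.0265

0.0265


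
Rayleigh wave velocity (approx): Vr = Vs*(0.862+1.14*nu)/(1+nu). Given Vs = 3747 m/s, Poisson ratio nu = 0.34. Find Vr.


Numerator factor = 0.862 + 1.14*0.34 = 1.2496
Denominator = 1 + 0.34 = 1.34
Vr = 3747 * 1.2496 / 1.34 = 3494.22 m/s

3494.22


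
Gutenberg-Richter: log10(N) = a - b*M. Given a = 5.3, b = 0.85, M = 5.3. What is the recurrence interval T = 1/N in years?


log10(N) = 5.3 - 0.85*5.3 = 0.795
N = 10^0.795 = 6.237348
T = 1/N = 1/6.237348 = 0.1603 years

0.1603


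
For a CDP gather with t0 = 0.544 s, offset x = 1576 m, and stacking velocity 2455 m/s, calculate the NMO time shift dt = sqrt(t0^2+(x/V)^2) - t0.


x/Vnmo = 1576/2455 = 0.641955
(x/Vnmo)^2 = 0.412106
t0^2 = 0.295936
sqrt(0.295936 + 0.412106) = 0.841453
dt = 0.841453 - 0.544 = 0.297453

0.297453


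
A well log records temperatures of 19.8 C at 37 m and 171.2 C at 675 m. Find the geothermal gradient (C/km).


dT = 171.2 - 19.8 = 151.4 C
dz = 675 - 37 = 638 m
gradient = dT/dz * 1000 = 151.4/638 * 1000 = 237.3041 C/km

237.3041


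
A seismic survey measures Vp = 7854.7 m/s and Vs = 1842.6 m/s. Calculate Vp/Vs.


Vp/Vs = 7854.7 / 1842.6
= 4.2628

4.2628


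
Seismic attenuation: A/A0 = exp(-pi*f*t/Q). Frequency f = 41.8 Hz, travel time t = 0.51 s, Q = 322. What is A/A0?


pi*f*t/Q = pi*41.8*0.51/322 = 0.207989
A/A0 = exp(-0.207989) = 0.812216

0.812216


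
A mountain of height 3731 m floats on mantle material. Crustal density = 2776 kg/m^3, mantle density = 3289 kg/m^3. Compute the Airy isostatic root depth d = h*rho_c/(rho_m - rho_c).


rho_m - rho_c = 3289 - 2776 = 513
d = 3731 * 2776 / 513
= 10357256 / 513
= 20189.58 m

20189.58


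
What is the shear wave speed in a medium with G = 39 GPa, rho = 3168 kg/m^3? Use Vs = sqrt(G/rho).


Convert G to Pa: G = 39e9 Pa
Compute G/rho = 39e9 / 3168 = 12310606.0606
Vs = sqrt(12310606.0606) = 3508.65 m/s

3508.65


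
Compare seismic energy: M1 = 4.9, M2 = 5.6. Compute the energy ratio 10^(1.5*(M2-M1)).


M2 - M1 = 5.6 - 4.9 = 0.7
1.5 * 0.7 = 1.05
ratio = 10^1.05 = 11.22

11.22


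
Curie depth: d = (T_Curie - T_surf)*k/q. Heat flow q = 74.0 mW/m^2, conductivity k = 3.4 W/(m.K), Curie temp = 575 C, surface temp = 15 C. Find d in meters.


T_Curie - T_surf = 575 - 15 = 560 C
Convert q to W/m^2: 74.0 mW/m^2 = 0.074 W/m^2
d = 560 * 3.4 / 0.074 = 25729.73 m

25729.73


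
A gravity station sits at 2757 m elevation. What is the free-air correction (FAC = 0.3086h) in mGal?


FAC = 0.3086 * h
= 0.3086 * 2757
= 850.8102 mGal

850.8102


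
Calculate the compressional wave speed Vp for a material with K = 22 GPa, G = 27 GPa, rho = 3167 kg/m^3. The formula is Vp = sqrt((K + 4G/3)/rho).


First compute the effective modulus:
K + 4G/3 = 22e9 + 4*27e9/3 = 58000000000.0 Pa
Then divide by density:
58000000000.0 / 3167 = 18313861.6988 Pa/(kg/m^3)
Take the square root:
Vp = sqrt(18313861.6988) = 4279.47 m/s

4279.47


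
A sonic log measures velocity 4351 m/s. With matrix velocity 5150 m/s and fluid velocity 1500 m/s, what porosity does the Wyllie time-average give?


1/V - 1/Vm = 1/4351 - 1/5150 = 3.566e-05
1/Vf - 1/Vm = 1/1500 - 1/5150 = 0.00047249
phi = 3.566e-05 / 0.00047249 = 0.0755

0.0755


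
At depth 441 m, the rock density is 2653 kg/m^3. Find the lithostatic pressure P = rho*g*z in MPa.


P = rho * g * z / 1e6
= 2653 * 9.81 * 441 / 1e6
= 11477435.13 / 1e6
= 11.4774 MPa

11.4774


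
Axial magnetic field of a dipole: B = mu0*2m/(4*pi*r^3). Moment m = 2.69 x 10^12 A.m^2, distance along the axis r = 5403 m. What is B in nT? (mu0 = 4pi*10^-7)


m = 2.69 x 10^12 = 2690000000000 A.m^2
2m = 5380000000000 A.m^2
r^3 = 5403^3 = 157726585827
B = (4pi*10^-7) * 5380000000000 / (4*pi * 157726585827) * 1e9
= 6760707.390525 / 1982050733239.61 * 1e9
= 3410.9659 nT

3410.9659


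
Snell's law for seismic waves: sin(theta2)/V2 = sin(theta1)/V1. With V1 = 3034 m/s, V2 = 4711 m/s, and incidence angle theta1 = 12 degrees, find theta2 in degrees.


sin(theta1) = sin(12 deg) = 0.207912
sin(theta2) = V2/V1 * sin(theta1) = 4711/3034 * 0.207912 = 0.322832
theta2 = arcsin(0.322832) = 18.8343 degrees

18.8343


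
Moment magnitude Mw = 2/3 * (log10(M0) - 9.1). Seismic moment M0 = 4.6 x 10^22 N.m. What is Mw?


log10(M0) = log10(4.6 x 10^22) = 22.6628
Mw = 2/3 * (22.6628 - 9.1)
= 2/3 * 13.5628
= 9.04

9.04


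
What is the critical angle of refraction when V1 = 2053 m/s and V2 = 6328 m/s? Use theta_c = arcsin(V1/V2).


V1/V2 = 2053/6328 = 0.324431
theta_c = arcsin(0.324431) = 18.9311 degrees

18.9311


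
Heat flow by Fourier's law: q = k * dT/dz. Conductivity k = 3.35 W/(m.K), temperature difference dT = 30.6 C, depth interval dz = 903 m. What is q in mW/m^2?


q = k * dT / dz * 1000
= 3.35 * 30.6 / 903 * 1000
= 0.113522 * 1000
= 113.5216 mW/m^2

113.5216


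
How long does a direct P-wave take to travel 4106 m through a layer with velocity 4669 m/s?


t = x / V
= 4106 / 4669
= 0.8794 s

0.8794


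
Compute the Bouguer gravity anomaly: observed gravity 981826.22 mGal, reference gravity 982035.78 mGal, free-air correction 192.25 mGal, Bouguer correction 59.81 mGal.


BA = g_obs - g_ref + FAC - BC
= 981826.22 - 982035.78 + 192.25 - 59.81
= -77.12 mGal

-77.12


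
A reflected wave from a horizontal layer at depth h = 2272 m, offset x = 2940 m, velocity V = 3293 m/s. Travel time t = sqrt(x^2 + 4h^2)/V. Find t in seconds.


x^2 + 4h^2 = 2940^2 + 4*2272^2 = 8643600 + 20647936 = 29291536
sqrt(29291536) = 5412.1656
t = 5412.1656 / 3293 = 1.6435 s

1.6435


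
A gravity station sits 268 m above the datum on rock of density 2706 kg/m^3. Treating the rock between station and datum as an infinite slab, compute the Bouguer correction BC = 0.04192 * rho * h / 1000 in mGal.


BC = 0.04192 * rho * h / 1000
= 0.04192 * 2706 * 268 / 1000
= 30.4007 mGal

30.4007


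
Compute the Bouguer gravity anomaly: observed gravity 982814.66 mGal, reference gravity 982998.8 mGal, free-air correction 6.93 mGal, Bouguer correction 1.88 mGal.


BA = g_obs - g_ref + FAC - BC
= 982814.66 - 982998.8 + 6.93 - 1.88
= -179.09 mGal

-179.09


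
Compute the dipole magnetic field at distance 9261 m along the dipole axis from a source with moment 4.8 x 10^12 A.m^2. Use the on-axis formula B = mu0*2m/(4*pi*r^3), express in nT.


m = 4.8 x 10^12 = 4800000000000 A.m^2
2m = 9600000000000 A.m^2
r^3 = 9261^3 = 794280046581
B = (4pi*10^-7) * 9600000000000 / (4*pi * 794280046581) * 1e9
= 12063715.789785 / 9981217436927.31 * 1e9
= 1208.6417 nT

1208.6417


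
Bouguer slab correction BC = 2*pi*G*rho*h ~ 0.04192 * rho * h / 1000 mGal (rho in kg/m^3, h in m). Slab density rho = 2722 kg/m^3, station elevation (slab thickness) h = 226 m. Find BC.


BC = 0.04192 * rho * h / 1000
= 0.04192 * 2722 * 226 / 1000
= 25.788 mGal

25.788


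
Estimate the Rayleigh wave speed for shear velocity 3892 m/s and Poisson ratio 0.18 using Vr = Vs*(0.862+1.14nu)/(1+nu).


Numerator factor = 0.862 + 1.14*0.18 = 1.0672
Denominator = 1 + 0.18 = 1.18
Vr = 3892 * 1.0672 / 1.18 = 3519.95 m/s

3519.95


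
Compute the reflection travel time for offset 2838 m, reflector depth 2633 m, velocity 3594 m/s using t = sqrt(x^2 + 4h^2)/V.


x^2 + 4h^2 = 2838^2 + 4*2633^2 = 8054244 + 27730756 = 35785000
sqrt(35785000) = 5982.0565
t = 5982.0565 / 3594 = 1.6645 s

1.6645


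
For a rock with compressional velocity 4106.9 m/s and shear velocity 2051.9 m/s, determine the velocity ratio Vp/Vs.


Vp/Vs = 4106.9 / 2051.9
= 2.0015

2.0015


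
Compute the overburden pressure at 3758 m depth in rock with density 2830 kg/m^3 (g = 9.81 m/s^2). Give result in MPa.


P = rho * g * z / 1e6
= 2830 * 9.81 * 3758 / 1e6
= 104330723.4 / 1e6
= 104.3307 MPa

104.3307


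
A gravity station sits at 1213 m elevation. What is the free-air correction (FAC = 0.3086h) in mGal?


FAC = 0.3086 * h
= 0.3086 * 1213
= 374.3318 mGal

374.3318


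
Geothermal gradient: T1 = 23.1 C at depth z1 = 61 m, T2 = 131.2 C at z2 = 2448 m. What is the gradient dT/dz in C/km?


dT = 131.2 - 23.1 = 108.1 C
dz = 2448 - 61 = 2387 m
gradient = dT/dz * 1000 = 108.1/2387 * 1000 = 45.287 C/km

45.287


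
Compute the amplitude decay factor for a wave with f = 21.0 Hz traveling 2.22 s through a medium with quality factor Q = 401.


pi*f*t/Q = pi*21.0*2.22/401 = 0.36524
A/A0 = exp(-0.36524) = 0.69403

0.69403


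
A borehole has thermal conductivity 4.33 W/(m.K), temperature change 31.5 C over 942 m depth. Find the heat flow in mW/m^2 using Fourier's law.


q = k * dT / dz * 1000
= 4.33 * 31.5 / 942 * 1000
= 0.144793 * 1000
= 144.793 mW/m^2

144.793


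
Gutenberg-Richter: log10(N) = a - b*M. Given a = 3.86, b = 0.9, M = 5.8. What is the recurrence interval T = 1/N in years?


log10(N) = 3.86 - 0.9*5.8 = -1.36
N = 10^-1.36 = 0.043652
T = 1/N = 1/0.043652 = 22.9087 years

22.9087


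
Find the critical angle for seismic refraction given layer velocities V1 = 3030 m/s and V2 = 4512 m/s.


V1/V2 = 3030/4512 = 0.671543
theta_c = arcsin(0.671543) = 42.1862 degrees

42.1862
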